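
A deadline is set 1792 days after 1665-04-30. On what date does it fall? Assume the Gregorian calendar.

March 27, 1670

+365 (one year) → Apr 30, 1666 (1427 left).
+365 (one year) → Apr 30, 1667 (1062 left).
+366 (one year; includes Feb 29, 1668) → Apr 30, 1668 (696 left).
+365 (one year) → Apr 30, 1669 (331 left).
Apr has 30 days: +1 → May 1, 1669 (330 left).
May has 31 days: +31 → Jun 1, 1669 (299 left).
Jun has 30 days: +30 → Jul 1, 1669 (269 left).
Jul has 31 days: +31 → Aug 1, 1669 (238 left).
Aug has 31 days: +31 → Sep 1, 1669 (207 left).
Sep has 30 days: +30 → Oct 1, 1669 (177 left).
Oct has 31 days: +31 → Nov 1, 1669 (146 left).
Nov has 30 days: +30 → Dec 1, 1669 (116 left).
Dec has 31 days: +31 → Jan 1, 1670 (85 left).
Jan has 31 days: +31 → Feb 1, 1670 (54 left).
Feb has 28 days: +28 → Mar 1, 1670 (26 left).
+26 → Mar 27, 1670.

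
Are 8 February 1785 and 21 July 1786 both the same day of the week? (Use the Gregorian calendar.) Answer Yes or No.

From Feb 8, 1785 to Jul 21, 1786 is 528 days.
528 mod 7 = 3, so they are different weekdays.
(Feb 8, 1785 is a Tuesday; Jul 21, 1786 is a Friday.)

No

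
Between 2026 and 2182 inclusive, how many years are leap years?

38

Multiples of 4 in [2026,2182]: 39.
Of those, multiples of 100: 1 (not leap unless ÷400).
Multiples of 400: 0.
Leap years = 39 − 1 + 0 = 38.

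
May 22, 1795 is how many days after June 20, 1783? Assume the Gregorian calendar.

Jun 20, 1783 → Jun 20, 1784: 366 days (Feb 29, 1784 is in that span).
Jun 20, 1784 → Jun 20, 1785: 365 days.
Jun 20, 1785 → Jun 20, 1786: 365 days.
Jun 20, 1786 → Jun 20, 1787: 365 days.
Jun 20, 1787 → Jun 20, 1788: 366 days (Feb 29, 1788 is in that span).
Jun 20, 1788 → Jun 20, 1789: 365 days.
Jun 20, 1789 → Jun 20, 1790: 365 days.
Jun 20, 1790 → Jun 20, 1791: 365 days.
Jun 20, 1791 → Jun 20, 1792: 366 days (Feb 29, 1792 is in that span).
Jun 20, 1792 → Jun 20, 1793: 365 days.
Jun 20, 1793 → Jun 20, 1794: 365 days.
Jun 20, 1794 → Jul 20, 1794: 30 days (June has 30).
Jul 20, 1794 → Aug 20, 1794: 31 days (July has 31).
Aug 20, 1794 → Sep 20, 1794: 31 days (August has 31).
Sep 20, 1794 → Oct 20, 1794: 30 days (September has 30).
Oct 20, 1794 → Nov 20, 1794: 31 days (October has 31).
Nov 20, 1794 → Dec 20, 1794: 30 days (November has 30).
Dec 20, 1794 → Jan 20, 1795: 31 days (December has 31).
Jan 20, 1795 → Feb 20, 1795: 31 days (January has 31).
Feb 20, 1795 → Mar 20, 1795: 28 days (February has 28).
Mar 20, 1795 → Apr 20, 1795: 31 days (March has 31).
Apr 20, 1795 → May 20, 1795: 30 days (April has 30).
May 20, 1795 → May 22, 1795: 2 days.
Total: 4354 days.

4354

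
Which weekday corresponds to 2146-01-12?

Wednesday

Doomsday rule: the anchor day for the 2100s is Sunday. For year 46: 46÷12 = 3 r 10, and 10÷4 = 2, so 3+10+2 = 15.
Sunday + 15 ≡ Monday — that's 2146's doomsday.
In January the doomsday date is Jan 3 (2146 is not a leap year).
Jan 12 is 9 days after Jan 3; 9 mod 7 = 2, so Monday + 2 = Wednesday.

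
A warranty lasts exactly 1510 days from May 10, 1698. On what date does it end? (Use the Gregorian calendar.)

June 29, 1702

+365 (one year) → May 10, 1699 (1145 left).
+365 (one year) → May 10, 1700 (780 left).
+365 (one year) → May 10, 1701 (415 left).
+365 (one year) → May 10, 1702 (50 left).
May has 31 days: +22 → Jun 1, 1702 (28 left).
+28 → Jun 29, 1702.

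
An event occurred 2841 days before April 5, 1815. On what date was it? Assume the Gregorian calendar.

June 25, 1807

−365 (one year) → Apr 5, 1814 (2476 left).
−365 (one year) → Apr 5, 1813 (2111 left).
−365 (one year) → Apr 5, 1812 (1746 left).
−366 (one year; includes Feb 29, 1812) → Apr 5, 1811 (1380 left).
−365 (one year) → Apr 5, 1810 (1015 left).
−365 (one year) → Apr 5, 1809 (650 left).
−365 (one year) → Apr 5, 1808 (285 left).
−5 → Mar 31, 1808 (end of Mar, 31 days; 280 left).
−31 → Feb 29, 1808 (end of Feb, 29 days; 249 left).
−29 → Jan 31, 1808 (end of Jan, 31 days; 220 left).
−31 → Dec 31, 1807 (end of Dec, 31 days; 189 left).
−31 → Nov 30, 1807 (end of Nov, 30 days; 158 left).
−30 → Oct 31, 1807 (end of Oct, 31 days; 128 left).
−31 → Sep 30, 1807 (end of Sep, 30 days; 97 left).
−30 → Aug 31, 1807 (end of Aug, 31 days; 67 left).
−31 → Jul 31, 1807 (end of Jul, 31 days; 36 left).
−31 → Jun 30, 1807 (end of Jun, 30 days; 5 left).
−5 → Jun 25, 1807.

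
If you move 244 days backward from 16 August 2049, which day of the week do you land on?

Tuesday

First find the weekday of Aug 16, 2049. Doomsday rule: the anchor day for the 2000s is Tuesday. For year 49: 49÷12 = 4 r 1, and 1÷4 = 0, so 4+1+0 = 5.
Tuesday + 5 ≡ Sunday — that's 2049's doomsday.
In August the doomsday date is Aug 8.
Aug 16 is 8 days after Aug 8; 8 mod 7 = 1, so Sunday + 1 = Monday.
244 mod 7 = 6, so 244 days before a Monday is Monday − 6 = Tuesday.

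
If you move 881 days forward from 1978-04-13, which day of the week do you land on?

Wednesday

First find the weekday of Apr 13, 1978. Doomsday rule: the anchor day for the 1900s is Wednesday. For year 78: 78÷12 = 6 r 6, and 6÷4 = 1, so 6+6+1 = 13.
Wednesday + 13 ≡ Tuesday — that's 1978's doomsday.
In April the doomsday date is Apr 4.
Apr 13 is 9 days after Apr 4; 9 mod 7 = 2, so Tuesday + 2 = Thursday.
881 mod 7 = 6, so 881 days after a Thursday is Thursday + 6 = Wednesday.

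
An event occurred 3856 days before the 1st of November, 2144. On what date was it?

April 12, 2134

−366 (one year; includes Feb 29, 2144) → Nov 1, 2143 (3490 left).
−365 (one year) → Nov 1, 2142 (3125 left).
−365 (one year) → Nov 1, 2141 (2760 left).
−365 (one year) → Nov 1, 2140 (2395 left).
−366 (one year; includes Feb 29, 2140) → Nov 1, 2139 (2029 left).
−365 (one year) → Nov 1, 2138 (1664 left).
−365 (one year) → Nov 1, 2137 (1299 left).
−365 (one year) → Nov 1, 2136 (934 left).
−366 (one year; includes Feb 29, 2136) → Nov 1, 2135 (568 left).
−365 (one year) → Nov 1, 2134 (203 left).
−1 → Oct 31, 2134 (end of Oct, 31 days; 202 left).
−31 → Sep 30, 2134 (end of Sep, 30 days; 171 left).
−30 → Aug 31, 2134 (end of Aug, 31 days; 141 left).
−31 → Jul 31, 2134 (end of Jul, 31 days; 110 left).
−31 → Jun 30, 2134 (end of Jun, 30 days; 79 left).
−30 → May 31, 2134 (end of May, 31 days; 49 left).
−31 → Apr 30, 2134 (end of Apr, 30 days; 18 left).
−18 → Apr 12, 2134.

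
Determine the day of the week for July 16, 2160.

Doomsday rule: the anchor day for the 2100s is Sunday. For year 60: 60÷12 = 5 r 0, and 0÷4 = 0, so 5+0+0 = 5.
Sunday + 5 ≡ Friday — that's 2160's doomsday.
In July the doomsday date is Jul 11.
Jul 16 is 5 days after Jul 11; 5 mod 7 = 5, so Friday + 5 = Wednesday.

Wednesday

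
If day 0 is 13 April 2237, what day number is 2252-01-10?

5385

Apr 13, 2237 → Apr 13, 2238: 365 days.
Apr 13, 2238 → Apr 13, 2239: 365 days.
Apr 13, 2239 → Apr 13, 2240: 366 days (Feb 29, 2240 is in that span).
Apr 13, 2240 → Apr 13, 2241: 365 days.
Apr 13, 2241 → Apr 13, 2242: 365 days.
Apr 13, 2242 → Apr 13, 2243: 365 days.
Apr 13, 2243 → Apr 13, 2244: 366 days (Feb 29, 2244 is in that span).
Apr 13, 2244 → Apr 13, 2245: 365 days.
Apr 13, 2245 → Apr 13, 2246: 365 days.
Apr 13, 2246 → Apr 13, 2247: 365 days.
Apr 13, 2247 → Apr 13, 2248: 366 days (Feb 29, 2248 is in that span).
Apr 13, 2248 → Apr 13, 2249: 365 days.
Apr 13, 2249 → Apr 13, 2250: 365 days.
Apr 13, 2250 → Apr 13, 2251: 365 days.
Apr 13, 2251 → May 13, 2251: 30 days (April has 30).
May 13, 2251 → Jun 13, 2251: 31 days (May has 31).
Jun 13, 2251 → Jul 13, 2251: 30 days (June has 30).
Jul 13, 2251 → Aug 13, 2251: 31 days (July has 31).
Aug 13, 2251 → Sep 13, 2251: 31 days (August has 31).
Sep 13, 2251 → Oct 13, 2251: 30 days (September has 30).
Oct 13, 2251 → Nov 13, 2251: 31 days (October has 31).
Nov 13, 2251 → Dec 13, 2251: 30 days (November has 30).
Dec 13, 2251 → Jan 10, 2252: 28 days.
Total: 5385 days.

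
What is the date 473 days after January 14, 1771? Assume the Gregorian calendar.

+365 (one year) → Jan 14, 1772 (108 left).
Jan has 31 days: +18 → Feb 1, 1772 (90 left).
Feb has 29 days: +29 → Mar 1, 1772 (61 left).
Mar has 31 days: +31 → Apr 1, 1772 (30 left).
Apr has 30 days: +30 → May 1, 1772 (0 left).

May 1, 1772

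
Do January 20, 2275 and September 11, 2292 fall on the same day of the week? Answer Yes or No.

No

From Jan 20, 2275 to Sep 11, 2292 is 6444 days.
6444 mod 7 = 4, so they are different weekdays.
(Jan 20, 2275 is a Wednesday; Sep 11, 2292 is a Sunday.)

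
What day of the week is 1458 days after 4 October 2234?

First find the weekday of Oct 4, 2234. Doomsday rule: the anchor day for the 2200s is Friday. For year 34: 34÷12 = 2 r 10, and 10÷4 = 2, so 2+10+2 = 14.
Friday + 14 ≡ Friday — that's 2234's doomsday.
In October the doomsday date is Oct 10.
Oct 4 is 6 days before Oct 10; 6 mod 7 = 6, so Friday − 6 = Saturday.
1458 mod 7 = 2, so 1458 days after a Saturday is Saturday + 2 = Monday.

Monday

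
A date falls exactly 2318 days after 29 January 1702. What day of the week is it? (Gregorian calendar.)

Monday

Jan 29, 1702 is a Sunday.
2318 mod 7 = 1, so 2318 days after a Sunday is Sunday + 1 = Monday.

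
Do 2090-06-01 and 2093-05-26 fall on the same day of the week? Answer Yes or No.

No

From Jun 1, 2090 to May 26, 2093 is 1090 days.
1090 mod 7 = 5, so they are different weekdays.
(Jun 1, 2090 is a Thursday; May 26, 2093 is a Tuesday.)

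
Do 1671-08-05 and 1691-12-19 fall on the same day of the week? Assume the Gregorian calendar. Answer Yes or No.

From Aug 5, 1671 to Dec 19, 1691 is 7441 days.
7441 mod 7 = 0, so they are the same weekday.
(Aug 5, 1671 is a Wednesday; Dec 19, 1691 is a Wednesday.)

Yes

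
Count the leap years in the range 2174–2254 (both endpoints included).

Multiples of 4 in [2174,2254]: 20.
Of those, multiples of 100: 1 (not leap unless ÷400).
Multiples of 400: 0.
Leap years = 20 − 1 + 0 = 19.

19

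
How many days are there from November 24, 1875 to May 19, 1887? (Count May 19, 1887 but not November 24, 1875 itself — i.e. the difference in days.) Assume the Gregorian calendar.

4194

Nov 24, 1875 → Nov 24, 1876: 366 days (Feb 29, 1876 is in that span).
Nov 24, 1876 → Nov 24, 1877: 365 days.
Nov 24, 1877 → Nov 24, 1878: 365 days.
Nov 24, 1878 → Nov 24, 1879: 365 days.
Nov 24, 1879 → Nov 24, 1880: 366 days (Feb 29, 1880 is in that span).
Nov 24, 1880 → Nov 24, 1881: 365 days.
Nov 24, 1881 → Nov 24, 1882: 365 days.
Nov 24, 1882 → Nov 24, 1883: 365 days.
Nov 24, 1883 → Nov 24, 1884: 366 days (Feb 29, 1884 is in that span).
Nov 24, 1884 → Nov 24, 1885: 365 days.
Nov 24, 1885 → Nov 24, 1886: 365 days.
Nov 24, 1886 → Dec 24, 1886: 30 days (November has 30).
Dec 24, 1886 → Jan 24, 1887: 31 days (December has 31).
Jan 24, 1887 → Feb 24, 1887: 31 days (January has 31).
Feb 24, 1887 → Mar 24, 1887: 28 days (February has 28).
Mar 24, 1887 → Apr 24, 1887: 31 days (March has 31).
Apr 24, 1887 → May 19, 1887: 25 days.
Total: 4194 days.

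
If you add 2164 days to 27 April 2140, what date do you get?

March 31, 2146

+365 (one year) → Apr 27, 2141 (1799 left).
+365 (one year) → Apr 27, 2142 (1434 left).
+365 (one year) → Apr 27, 2143 (1069 left).
+366 (one year; includes Feb 29, 2144) → Apr 27, 2144 (703 left).
+365 (one year) → Apr 27, 2145 (338 left).
Apr has 30 days: +4 → May 1, 2145 (334 left).
May has 31 days: +31 → Jun 1, 2145 (303 left).
Jun has 30 days: +30 → Jul 1, 2145 (273 left).
Jul has 31 days: +31 → Aug 1, 2145 (242 left).
Aug has 31 days: +31 → Sep 1, 2145 (211 left).
Sep has 30 days: +30 → Oct 1, 2145 (181 left).
Oct has 31 days: +31 → Nov 1, 2145 (150 left).
Nov has 30 days: +30 → Dec 1, 2145 (120 left).
Dec has 31 days: +31 → Jan 1, 2146 (89 left).
Jan has 31 days: +31 → Feb 1, 2146 (58 left).
Feb has 28 days: +28 → Mar 1, 2146 (30 left).
+30 → Mar 31, 2146.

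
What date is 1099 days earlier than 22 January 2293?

−366 (one year; includes Feb 29, 2292) → Jan 22, 2292 (733 left).
−365 (one year) → Jan 22, 2291 (368 left).
−22 → Dec 31, 2290 (end of Dec, 31 days; 346 left).
−31 → Nov 30, 2290 (end of Nov, 30 days; 315 left).
−30 → Oct 31, 2290 (end of Oct, 31 days; 285 left).
−31 → Sep 30, 2290 (end of Sep, 30 days; 254 left).
−30 → Aug 31, 2290 (end of Aug, 31 days; 224 left).
−31 → Jul 31, 2290 (end of Jul, 31 days; 193 left).
−31 → Jun 30, 2290 (end of Jun, 30 days; 162 left).
−30 → May 31, 2290 (end of May, 31 days; 132 left).
−31 → Apr 30, 2290 (end of Apr, 30 days; 101 left).
−30 → Mar 31, 2290 (end of Mar, 31 days; 71 left).
−31 → Feb 28, 2290 (end of Feb, 28 days; 40 left).
−28 → Jan 31, 2290 (end of Jan, 31 days; 12 left).
−12 → Jan 19, 2290.

January 19, 2290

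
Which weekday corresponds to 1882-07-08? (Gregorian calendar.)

Saturday

Doomsday rule: the anchor day for the 1800s is Friday. For year 82: 82÷12 = 6 r 10, and 10÷4 = 2, so 6+10+2 = 18.
Friday + 18 ≡ Tuesday — that's 1882's doomsday.
In July the doomsday date is Jul 11.
Jul 8 is 3 days before Jul 11; 3 mod 7 = 3, so Tuesday − 3 = Saturday.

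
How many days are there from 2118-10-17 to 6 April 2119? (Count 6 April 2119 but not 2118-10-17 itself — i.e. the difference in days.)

Oct 17, 2118 → Nov 17, 2118: 31 days (October has 31).
Nov 17, 2118 → Dec 17, 2118: 30 days (November has 30).
Dec 17, 2118 → Jan 17, 2119: 31 days (December has 31).
Jan 17, 2119 → Feb 17, 2119: 31 days (January has 31).
Feb 17, 2119 → Mar 17, 2119: 28 days (February has 28).
Mar 17, 2119 → Apr 6, 2119: 20 days.
Total: 171 days.

171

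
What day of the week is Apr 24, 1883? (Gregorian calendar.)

January 1, 1883 is a Monday.
Jan 1, 1883 → Feb 1, 1883: 31 days (January has 31).
Feb 1, 1883 → Mar 1, 1883: 28 days (February has 28).
Mar 1, 1883 → Apr 1, 1883: 31 days (March has 31).
Apr 1, 1883 → Apr 24, 1883: 23 days.
Total: 113 days.
113 mod 7 = 1, so Monday + 1 = Tuesday.

Tuesday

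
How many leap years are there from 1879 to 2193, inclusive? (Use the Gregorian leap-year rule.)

77

Multiples of 4 in [1879,2193]: 79.
Of those, multiples of 100: 3 (not leap unless ÷400).
Multiples of 400: 1.
Leap years = 79 − 3 + 1 = 77.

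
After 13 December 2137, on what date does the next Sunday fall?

Dec 13, 2137 is a Friday.
From Friday to the next Sunday is 2 days.
Dec 13, 2137 + 2 = Dec 15, 2137.

December 15, 2137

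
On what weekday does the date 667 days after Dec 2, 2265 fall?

Monday

Dec 2, 2265 is a Saturday.
667 mod 7 = 2, so 667 days after a Saturday is Saturday + 2 = Monday.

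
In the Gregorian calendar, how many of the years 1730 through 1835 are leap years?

25

Multiples of 4 in [1730,1835]: 26.
Of those, multiples of 100: 1 (not leap unless ÷400).
Multiples of 400: 0.
Leap years = 26 − 1 + 0 = 25.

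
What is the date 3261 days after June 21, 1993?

May 26, 2002

+365 (one year) → Jun 21, 1994 (2896 left).
+365 (one year) → Jun 21, 1995 (2531 left).
+366 (one year; includes Feb 29, 1996) → Jun 21, 1996 (2165 left).
+365 (one year) → Jun 21, 1997 (1800 left).
+365 (one year) → Jun 21, 1998 (1435 left).
+365 (one year) → Jun 21, 1999 (1070 left).
+366 (one year; includes Feb 29, 2000) → Jun 21, 2000 (704 left).
+365 (one year) → Jun 21, 2001 (339 left).
Jun has 30 days: +10 → Jul 1, 2001 (329 left).
Jul has 31 days: +31 → Aug 1, 2001 (298 left).
Aug has 31 days: +31 → Sep 1, 2001 (267 left).
Sep has 30 days: +30 → Oct 1, 2001 (237 left).
Oct has 31 days: +31 → Nov 1, 2001 (206 left).
Nov has 30 days: +30 → Dec 1, 2001 (176 left).
Dec has 31 days: +31 → Jan 1, 2002 (145 left).
Jan has 31 days: +31 → Feb 1, 2002 (114 left).
Feb has 28 days: +28 → Mar 1, 2002 (86 left).
Mar has 31 days: +31 → Apr 1, 2002 (55 left).
Apr has 30 days: +30 → May 1, 2002 (25 left).
+25 → May 26, 2002.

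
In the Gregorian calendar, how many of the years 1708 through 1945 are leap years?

Multiples of 4 in [1708,1945]: 60.
Of those, multiples of 100: 2 (not leap unless ÷400).
Multiples of 400: 0.
Leap years = 60 − 2 + 0 = 58.

58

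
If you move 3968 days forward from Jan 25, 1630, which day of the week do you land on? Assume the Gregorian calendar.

Thursday

Jan 25, 1630 is a Friday.
3968 mod 7 = 6, so 3968 days after a Friday is Friday + 6 = Thursday.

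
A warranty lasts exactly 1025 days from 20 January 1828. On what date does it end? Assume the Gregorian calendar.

+366 (one year; includes Feb 29, 1828) → Jan 20, 1829 (659 left).
+365 (one year) → Jan 20, 1830 (294 left).
Jan has 31 days: +12 → Feb 1, 1830 (282 left).
Feb has 28 days: +28 → Mar 1, 1830 (254 left).
Mar has 31 days: +31 → Apr 1, 1830 (223 left).
Apr has 30 days: +30 → May 1, 1830 (193 left).
May has 31 days: +31 → Jun 1, 1830 (162 left).
Jun has 30 days: +30 → Jul 1, 1830 (132 left).
Jul has 31 days: +31 → Aug 1, 1830 (101 left).
Aug has 31 days: +31 → Sep 1, 1830 (70 left).
Sep has 30 days: +30 → Oct 1, 1830 (40 left).
Oct has 31 days: +31 → Nov 1, 1830 (9 left).
+9 → Nov 10, 1830.

November 10, 1830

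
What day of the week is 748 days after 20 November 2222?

Tuesday

First find the weekday of Nov 20, 2222. Doomsday rule: the anchor day for the 2200s is Friday. For year 22: 22÷12 = 1 r 10, and 10÷4 = 2, so 1+10+2 = 13.
Friday + 13 ≡ Thursday — that's 2222's doomsday.
In November the doomsday date is Nov 7.
Nov 20 is 13 days after Nov 7; 13 mod 7 = 6, so Thursday + 6 = Wednesday.
748 mod 7 = 6, so 748 days after a Wednesday is Wednesday + 6 = Tuesday.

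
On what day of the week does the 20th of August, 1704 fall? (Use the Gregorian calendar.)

Wednesday

Doomsday rule: the anchor day for the 1700s is Sunday. For year 04: 4÷12 = 0 r 4, and 4÷4 = 1, so 0+4+1 = 5.
Sunday + 5 ≡ Friday — that's 1704's doomsday.
In August the doomsday date is Aug 8.
Aug 20 is 12 days after Aug 8; 12 mod 7 = 5, so Friday + 5 = Wednesday.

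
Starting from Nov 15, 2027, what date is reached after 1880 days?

+366 (one year; includes Feb 29, 2028) → Nov 15, 2028 (1514 left).
+365 (one year) → Nov 15, 2029 (1149 left).
+365 (one year) → Nov 15, 2030 (784 left).
+365 (one year) → Nov 15, 2031 (419 left).
+366 (one year; includes Feb 29, 2032) → Nov 15, 2032 (53 left).
Nov has 30 days: +16 → Dec 1, 2032 (37 left).
Dec has 31 days: +31 → Jan 1, 2033 (6 left).
+6 → Jan 7, 2033.

January 7, 2033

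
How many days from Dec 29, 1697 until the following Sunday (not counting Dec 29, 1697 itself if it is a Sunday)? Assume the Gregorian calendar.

Dec 29, 1697 is a Sunday.
From Sunday to the next Sunday is 7 days.

7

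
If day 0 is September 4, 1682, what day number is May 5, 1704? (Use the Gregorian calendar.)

Sep 4, 1682 → Sep 4, 1683: 365 days.
Sep 4, 1683 → Sep 4, 1684: 366 days (Feb 29, 1684 is in that span).
Sep 4, 1684 → Sep 4, 1685: 365 days.
Sep 4, 1685 → Sep 4, 1686: 365 days.
Sep 4, 1686 → Sep 4, 1687: 365 days.
Sep 4, 1687 → Sep 4, 1688: 366 days (Feb 29, 1688 is in that span).
Sep 4, 1688 → Sep 4, 1689: 365 days.
Sep 4, 1689 → Sep 4, 1690: 365 days.
Sep 4, 1690 → Sep 4, 1691: 365 days.
Sep 4, 1691 → Sep 4, 1692: 366 days (Feb 29, 1692 is in that span).
Sep 4, 1692 → Sep 4, 1693: 365 days.
Sep 4, 1693 → Sep 4, 1694: 365 days.
Sep 4, 1694 → Sep 4, 1695: 365 days.
Sep 4, 1695 → Sep 4, 1696: 366 days (Feb 29, 1696 is in that span).
Sep 4, 1696 → Sep 4, 1697: 365 days.
Sep 4, 1697 → Sep 4, 1698: 365 days.
Sep 4, 1698 → Sep 4, 1699: 365 days.
Sep 4, 1699 → Sep 4, 1700: 365 days.
Sep 4, 1700 → Sep 4, 1701: 365 days.
Sep 4, 1701 → Sep 4, 1702: 365 days.
Sep 4, 1702 → Sep 4, 1703: 365 days.
Sep 4, 1703 → Oct 4, 1703: 30 days (September has 30).
Oct 4, 1703 → Nov 4, 1703: 31 days (October has 31).
Nov 4, 1703 → Dec 4, 1703: 30 days (November has 30).
Dec 4, 1703 → Jan 4, 1704: 31 days (December has 31).
Jan 4, 1704 → Feb 4, 1704: 31 days (January has 31).
Feb 4, 1704 → Mar 4, 1704: 29 days (February has 29).
Mar 4, 1704 → Apr 4, 1704: 31 days (March has 31).
Apr 4, 1704 → May 4, 1704: 30 days (April has 30).
May 4, 1704 → May 5, 1704: 1 days.
Total: 7913 days.

7913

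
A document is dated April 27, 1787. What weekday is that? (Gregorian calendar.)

Doomsday rule: the anchor day for the 1700s is Sunday. For year 87: 87÷12 = 7 r 3, and 3÷4 = 0, so 7+3+0 = 10.
Sunday + 10 ≡ Wednesday — that's 1787's doomsday.
In April the doomsday date is Apr 4.
Apr 27 is 23 days after Apr 4; 23 mod 7 = 2, so Wednesday + 2 = Friday.

Friday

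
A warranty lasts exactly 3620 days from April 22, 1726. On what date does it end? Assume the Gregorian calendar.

+365 (one year) → Apr 22, 1727 (3255 left).
+366 (one year; includes Feb 29, 1728) → Apr 22, 1728 (2889 left).
+365 (one year) → Apr 22, 1729 (2524 left).
+365 (one year) → Apr 22, 1730 (2159 left).
+365 (one year) → Apr 22, 1731 (1794 left).
+366 (one year; includes Feb 29, 1732) → Apr 22, 1732 (1428 left).
+365 (one year) → Apr 22, 1733 (1063 left).
+365 (one year) → Apr 22, 1734 (698 left).
+365 (one year) → Apr 22, 1735 (333 left).
Apr has 30 days: +9 → May 1, 1735 (324 left).
May has 31 days: +31 → Jun 1, 1735 (293 left).
Jun has 30 days: +30 → Jul 1, 1735 (263 left).
Jul has 31 days: +31 → Aug 1, 1735 (232 left).
Aug has 31 days: +31 → Sep 1, 1735 (201 left).
Sep has 30 days: +30 → Oct 1, 1735 (171 left).
Oct has 31 days: +31 → Nov 1, 1735 (140 left).
Nov has 30 days: +30 → Dec 1, 1735 (110 left).
Dec has 31 days: +31 → Jan 1, 1736 (79 left).
Jan has 31 days: +31 → Feb 1, 1736 (48 left).
Feb has 29 days: +29 → Mar 1, 1736 (19 left).
+19 → Mar 20, 1736.

March 20, 1736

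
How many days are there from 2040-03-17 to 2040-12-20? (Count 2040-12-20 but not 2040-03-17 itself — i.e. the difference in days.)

Mar 17, 2040 → Apr 17, 2040: 31 days (March has 31).
Apr 17, 2040 → May 17, 2040: 30 days (April has 30).
May 17, 2040 → Jun 17, 2040: 31 days (May has 31).
Jun 17, 2040 → Jul 17, 2040: 30 days (June has 30).
Jul 17, 2040 → Aug 17, 2040: 31 days (July has 31).
Aug 17, 2040 → Sep 17, 2040: 31 days (August has 31).
Sep 17, 2040 → Oct 17, 2040: 30 days (September has 30).
Oct 17, 2040 → Nov 17, 2040: 31 days (October has 31).
Nov 17, 2040 → Dec 17, 2040: 30 days (November has 30).
Dec 17, 2040 → Dec 20, 2040: 3 days.
Total: 278 days.

278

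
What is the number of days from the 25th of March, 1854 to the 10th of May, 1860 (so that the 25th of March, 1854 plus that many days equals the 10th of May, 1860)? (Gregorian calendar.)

Mar 25, 1854 → Mar 25, 1855: 365 days.
Mar 25, 1855 → Mar 25, 1856: 366 days (Feb 29, 1856 is in that span).
Mar 25, 1856 → Mar 25, 1857: 365 days.
Mar 25, 1857 → Mar 25, 1858: 365 days.
Mar 25, 1858 → Mar 25, 1859: 365 days.
Mar 25, 1859 → Mar 25, 1860: 366 days (Feb 29, 1860 is in that span).
Mar 25, 1860 → Apr 25, 1860: 31 days (March has 31).
Apr 25, 1860 → May 10, 1860: 15 days.
Total: 2238 days.

2238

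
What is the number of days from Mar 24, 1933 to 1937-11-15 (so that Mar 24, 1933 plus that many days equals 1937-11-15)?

1697

Mar 24, 1933 → Mar 24, 1934: 365 days.
Mar 24, 1934 → Mar 24, 1935: 365 days.
Mar 24, 1935 → Mar 24, 1936: 366 days (Feb 29, 1936 is in that span).
Mar 24, 1936 → Mar 24, 1937: 365 days.
Mar 24, 1937 → Apr 24, 1937: 31 days (March has 31).
Apr 24, 1937 → May 24, 1937: 30 days (April has 30).
May 24, 1937 → Jun 24, 1937: 31 days (May has 31).
Jun 24, 1937 → Jul 24, 1937: 30 days (June has 30).
Jul 24, 1937 → Aug 24, 1937: 31 days (July has 31).
Aug 24, 1937 → Sep 24, 1937: 31 days (August has 31).
Sep 24, 1937 → Oct 24, 1937: 30 days (September has 30).
Oct 24, 1937 → Nov 15, 1937: 22 days.
Total: 1697 days.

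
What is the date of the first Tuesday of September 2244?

September 1, 2244 is a Sunday.
The first Tuesday is therefore September 3 (2 days later).

September 3, 2244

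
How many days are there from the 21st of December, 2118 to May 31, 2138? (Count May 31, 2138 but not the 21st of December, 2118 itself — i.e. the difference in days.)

7101

Dec 21, 2118 → Dec 21, 2119: 365 days.
Dec 21, 2119 → Dec 21, 2120: 366 days (Feb 29, 2120 is in that span).
Dec 21, 2120 → Dec 21, 2121: 365 days.
Dec 21, 2121 → Dec 21, 2122: 365 days.
Dec 21, 2122 → Dec 21, 2123: 365 days.
Dec 21, 2123 → Dec 21, 2124: 366 days (Feb 29, 2124 is in that span).
Dec 21, 2124 → Dec 21, 2125: 365 days.
Dec 21, 2125 → Dec 21, 2126: 365 days.
Dec 21, 2126 → Dec 21, 2127: 365 days.
Dec 21, 2127 → Dec 21, 2128: 366 days (Feb 29, 2128 is in that span).
Dec 21, 2128 → Dec 21, 2129: 365 days.
Dec 21, 2129 → Dec 21, 2130: 365 days.
Dec 21, 2130 → Dec 21, 2131: 365 days.
Dec 21, 2131 → Dec 21, 2132: 366 days (Feb 29, 2132 is in that span).
Dec 21, 2132 → Dec 21, 2133: 365 days.
Dec 21, 2133 → Dec 21, 2134: 365 days.
Dec 21, 2134 → Dec 21, 2135: 365 days.
Dec 21, 2135 → Dec 21, 2136: 366 days (Feb 29, 2136 is in that span).
Dec 21, 2136 → Dec 21, 2137: 365 days.
Dec 21, 2137 → Jan 21, 2138: 31 days (December has 31).
Jan 21, 2138 → Feb 21, 2138: 31 days (January has 31).
Feb 21, 2138 → Mar 21, 2138: 28 days (February has 28).
Mar 21, 2138 → Apr 21, 2138: 31 days (March has 31).
Apr 21, 2138 → May 21, 2138: 30 days (April has 30).
May 21, 2138 → May 31, 2138: 10 days.
Total: 7101 days.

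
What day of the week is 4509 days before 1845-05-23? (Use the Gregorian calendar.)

Thursday

May 23, 1845 is a Friday.
4509 mod 7 = 1, so 4509 days before a Friday is Friday − 1 = Thursday.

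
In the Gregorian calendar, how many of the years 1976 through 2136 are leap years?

Multiples of 4 in [1976,2136]: 41.
Of those, multiples of 100: 2 (not leap unless ÷400).
Multiples of 400: 1.
Leap years = 41 − 2 + 1 = 40.

40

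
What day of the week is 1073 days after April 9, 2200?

Friday

First find the weekday of Apr 9, 2200. Doomsday rule: the anchor day for the 2200s is Friday. For year 00: 0÷12 = 0 r 0, and 0÷4 = 0, so 0+0+0 = 0.
Friday + 0 ≡ Friday — that's 2200's doomsday.
In April the doomsday date is Apr 4.
Apr 9 is 5 days after Apr 4; 5 mod 7 = 5, so Friday + 5 = Wednesday.
1073 mod 7 = 2, so 1073 days after a Wednesday is Wednesday + 2 = Friday.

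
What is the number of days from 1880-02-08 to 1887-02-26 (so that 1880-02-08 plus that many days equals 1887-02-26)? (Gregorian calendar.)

2575

Feb 8, 1880 → Feb 8, 1881: 366 days (Feb 29, 1880 is in that span).
Feb 8, 1881 → Feb 8, 1882: 365 days.
Feb 8, 1882 → Feb 8, 1883: 365 days.
Feb 8, 1883 → Feb 8, 1884: 365 days.
Feb 8, 1884 → Feb 8, 1885: 366 days (Feb 29, 1884 is in that span).
Feb 8, 1885 → Feb 8, 1886: 365 days.
Feb 8, 1886 → Mar 8, 1886: 28 days (February has 28).
Mar 8, 1886 → Apr 8, 1886: 31 days (March has 31).
Apr 8, 1886 → May 8, 1886: 30 days (April has 30).
May 8, 1886 → Jun 8, 1886: 31 days (May has 31).
Jun 8, 1886 → Jul 8, 1886: 30 days (June has 30).
Jul 8, 1886 → Aug 8, 1886: 31 days (July has 31).
Aug 8, 1886 → Sep 8, 1886: 31 days (August has 31).
Sep 8, 1886 → Oct 8, 1886: 30 days (September has 30).
Oct 8, 1886 → Nov 8, 1886: 31 days (October has 31).
Nov 8, 1886 → Dec 8, 1886: 30 days (November has 30).
Dec 8, 1886 → Jan 8, 1887: 31 days (December has 31).
Jan 8, 1887 → Feb 8, 1887: 31 days (January has 31).
Feb 8, 1887 → Feb 26, 1887: 18 days.
Total: 2575 days.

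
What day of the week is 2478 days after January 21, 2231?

Jan 21, 2231 is a Friday.
2478 mod 7 = 0, so 2478 days after a Friday is Friday + 0 = Friday.

Friday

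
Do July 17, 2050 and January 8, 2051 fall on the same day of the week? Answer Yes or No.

From Jul 17, 2050 to Jan 8, 2051 is 175 days.
175 mod 7 = 0, so they are the same weekday.
(Jul 17, 2050 is a Sunday; Jan 8, 2051 is a Sunday.)

Yes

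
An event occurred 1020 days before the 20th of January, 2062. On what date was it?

−365 (one year) → Jan 20, 2061 (655 left).
−366 (one year; includes Feb 29, 2060) → Jan 20, 2060 (289 left).
−20 → Dec 31, 2059 (end of Dec, 31 days; 269 left).
−31 → Nov 30, 2059 (end of Nov, 30 days; 238 left).
−30 → Oct 31, 2059 (end of Oct, 31 days; 208 left).
−31 → Sep 30, 2059 (end of Sep, 30 days; 177 left).
−30 → Aug 31, 2059 (end of Aug, 31 days; 147 left).
−31 → Jul 31, 2059 (end of Jul, 31 days; 116 left).
−31 → Jun 30, 2059 (end of Jun, 30 days; 85 left).
−30 → May 31, 2059 (end of May, 31 days; 55 left).
−31 → Apr 30, 2059 (end of Apr, 30 days; 24 left).
−24 → Apr 6, 2059.

April 6, 2059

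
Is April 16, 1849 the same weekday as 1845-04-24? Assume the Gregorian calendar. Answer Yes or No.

No

From Apr 24, 1845 to Apr 16, 1849 is 1453 days.
1453 mod 7 = 4, so they are different weekdays.
(Apr 24, 1845 is a Thursday; Apr 16, 1849 is a Monday.)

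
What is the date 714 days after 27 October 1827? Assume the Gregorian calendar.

October 10, 1829

+366 (one year; includes Feb 29, 1828) → Oct 27, 1828 (348 left).
Oct has 31 days: +5 → Nov 1, 1828 (343 left).
Nov has 30 days: +30 → Dec 1, 1828 (313 left).
Dec has 31 days: +31 → Jan 1, 1829 (282 left).
Jan has 31 days: +31 → Feb 1, 1829 (251 left).
Feb has 28 days: +28 → Mar 1, 1829 (223 left).
Mar has 31 days: +31 → Apr 1, 1829 (192 left).
Apr has 30 days: +30 → May 1, 1829 (162 left).
May has 31 days: +31 → Jun 1, 1829 (131 left).
Jun has 30 days: +30 → Jul 1, 1829 (101 left).
Jul has 31 days: +31 → Aug 1, 1829 (70 left).
Aug has 31 days: +31 → Sep 1, 1829 (39 left).
Sep has 30 days: +30 → Oct 1, 1829 (9 left).
+9 → Oct 10, 1829.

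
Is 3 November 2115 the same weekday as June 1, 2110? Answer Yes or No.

From Jun 1, 2110 to Nov 3, 2115 is 1981 days.
1981 mod 7 = 0, so they are the same weekday.
(Jun 1, 2110 is a Sunday; Nov 3, 2115 is a Sunday.)

Yes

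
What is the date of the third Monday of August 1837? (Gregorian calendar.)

August 1, 1837 is a Tuesday.
The first Monday is therefore August 7 (6 days later).
The third Monday is 7 + 2×7 = August 21.

August 21, 1837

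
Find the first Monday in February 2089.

February 1, 2089 is a Tuesday.
The first Monday is therefore February 7 (6 days later).

February 7, 2089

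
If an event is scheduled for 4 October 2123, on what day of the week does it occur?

Monday

Doomsday rule: the anchor day for the 2100s is Sunday. For year 23: 23÷12 = 1 r 11, and 11÷4 = 2, so 1+11+2 = 14.
Sunday + 14 ≡ Sunday — that's 2123's doomsday.
In October the doomsday date is Oct 10.
Oct 4 is 6 days before Oct 10; 6 mod 7 = 6, so Sunday − 6 = Monday.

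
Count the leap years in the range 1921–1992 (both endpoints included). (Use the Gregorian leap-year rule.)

Multiples of 4 in [1921,1992]: 18.
Of those, multiples of 100: 0 (not leap unless ÷400).
Multiples of 400: 0.
Leap years = 18 − 0 + 0 = 18.

18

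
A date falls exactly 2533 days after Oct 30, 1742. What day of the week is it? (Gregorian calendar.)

First find the weekday of Oct 30, 1742. Doomsday rule: the anchor day for the 1700s is Sunday. For year 42: 42÷12 = 3 r 6, and 6÷4 = 1, so 3+6+1 = 10.
Sunday + 10 ≡ Wednesday — that's 1742's doomsday.
In October the doomsday date is Oct 10.
Oct 30 is 20 days after Oct 10; 20 mod 7 = 6, so Wednesday + 6 = Tuesday.
2533 mod 7 = 6, so 2533 days after a Tuesday is Tuesday + 6 = Monday.

Monday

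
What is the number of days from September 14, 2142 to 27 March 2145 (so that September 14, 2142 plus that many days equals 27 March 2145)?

Sep 14, 2142 → Sep 14, 2143: 365 days.
Sep 14, 2143 → Sep 14, 2144: 366 days (Feb 29, 2144 is in that span).
Sep 14, 2144 → Oct 14, 2144: 30 days (September has 30).
Oct 14, 2144 → Nov 14, 2144: 31 days (October has 31).
Nov 14, 2144 → Dec 14, 2144: 30 days (November has 30).
Dec 14, 2144 → Jan 14, 2145: 31 days (December has 31).
Jan 14, 2145 → Feb 14, 2145: 31 days (January has 31).
Feb 14, 2145 → Mar 14, 2145: 28 days (February has 28).
Mar 14, 2145 → Mar 27, 2145: 13 days.
Total: 925 days.

925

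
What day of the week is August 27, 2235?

Thursday

January 1, 2235 is a Thursday.
Jan 1, 2235 → Feb 1, 2235: 31 days (January has 31).
Feb 1, 2235 → Mar 1, 2235: 28 days (February has 28).
Mar 1, 2235 → Apr 1, 2235: 31 days (March has 31).
Apr 1, 2235 → May 1, 2235: 30 days (April has 30).
May 1, 2235 → Jun 1, 2235: 31 days (May has 31).
Jun 1, 2235 → Jul 1, 2235: 30 days (June has 30).
Jul 1, 2235 → Aug 1, 2235: 31 days (July has 31).
Aug 1, 2235 → Aug 27, 2235: 26 days.
Total: 238 days.
238 mod 7 = 0, so Thursday + 0 = Thursday.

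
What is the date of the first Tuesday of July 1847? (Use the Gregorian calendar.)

July 1, 1847 is a Thursday.
The first Tuesday is therefore July 6 (5 days later).

July 6, 1847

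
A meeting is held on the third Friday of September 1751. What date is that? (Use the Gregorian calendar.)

September 17, 1751

September 1, 1751 is a Wednesday.
The first Friday is therefore September 3 (2 days later).
The third Friday is 3 + 2×7 = September 17.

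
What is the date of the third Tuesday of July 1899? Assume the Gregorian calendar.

July 18, 1899

July 1, 1899 is a Saturday.
The first Tuesday is therefore July 4 (3 days later).
The third Tuesday is 4 + 2×7 = July 18.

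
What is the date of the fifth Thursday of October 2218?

October 29, 2218

October 1, 2218 is a Thursday.
The first Thursday is therefore October 1 (same day).
The fifth Thursday is 1 + 4×7 = October 29.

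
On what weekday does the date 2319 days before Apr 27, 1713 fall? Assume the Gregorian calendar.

Tuesday

Apr 27, 1713 is a Thursday.
2319 mod 7 = 2, so 2319 days before a Thursday is Thursday − 2 = Tuesday.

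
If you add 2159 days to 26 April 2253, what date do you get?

March 25, 2259

+365 (one year) → Apr 26, 2254 (1794 left).
+365 (one year) → Apr 26, 2255 (1429 left).
+366 (one year; includes Feb 29, 2256) → Apr 26, 2256 (1063 left).
+365 (one year) → Apr 26, 2257 (698 left).
+365 (one year) → Apr 26, 2258 (333 left).
Apr has 30 days: +5 → May 1, 2258 (328 left).
May has 31 days: +31 → Jun 1, 2258 (297 left).
Jun has 30 days: +30 → Jul 1, 2258 (267 left).
Jul has 31 days: +31 → Aug 1, 2258 (236 left).
Aug has 31 days: +31 → Sep 1, 2258 (205 left).
Sep has 30 days: +30 → Oct 1, 2258 (175 left).
Oct has 31 days: +31 → Nov 1, 2258 (144 left).
Nov has 30 days: +30 → Dec 1, 2258 (114 left).
Dec has 31 days: +31 → Jan 1, 2259 (83 left).
Jan has 31 days: +31 → Feb 1, 2259 (52 left).
Feb has 28 days: +28 → Mar 1, 2259 (24 left).
+24 → Mar 25, 2259.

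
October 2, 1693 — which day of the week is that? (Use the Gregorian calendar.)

Doomsday rule: the anchor day for the 1600s is Tuesday. For year 93: 93÷12 = 7 r 9, and 9÷4 = 2, so 7+9+2 = 18.
Tuesday + 18 ≡ Saturday — that's 1693's doomsday.
In October the doomsday date is Oct 10.
Oct 2 is 8 days before Oct 10; 8 mod 7 = 1, so Saturday − 1 = Friday.

Friday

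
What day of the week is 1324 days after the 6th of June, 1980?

Jun 6, 1980 is a Friday.
1324 mod 7 = 1, so 1324 days after a Friday is Friday + 1 = Saturday.

Saturday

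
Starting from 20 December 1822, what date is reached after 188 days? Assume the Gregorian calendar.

Dec has 31 days: +12 → Jan 1, 1823 (176 left).
Jan has 31 days: +31 → Feb 1, 1823 (145 left).
Feb has 28 days: +28 → Mar 1, 1823 (117 left).
Mar has 31 days: +31 → Apr 1, 1823 (86 left).
Apr has 30 days: +30 → May 1, 1823 (56 left).
May has 31 days: +31 → Jun 1, 1823 (25 left).
+25 → Jun 26, 1823.

June 26, 1823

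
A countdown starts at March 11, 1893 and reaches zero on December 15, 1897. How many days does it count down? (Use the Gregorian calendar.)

1740

Mar 11, 1893 → Mar 11, 1894: 365 days.
Mar 11, 1894 → Mar 11, 1895: 365 days.
Mar 11, 1895 → Mar 11, 1896: 366 days (Feb 29, 1896 is in that span).
Mar 11, 1896 → Mar 11, 1897: 365 days.
Mar 11, 1897 → Apr 11, 1897: 31 days (March has 31).
Apr 11, 1897 → May 11, 1897: 30 days (April has 30).
May 11, 1897 → Jun 11, 1897: 31 days (May has 31).
Jun 11, 1897 → Jul 11, 1897: 30 days (June has 30).
Jul 11, 1897 → Aug 11, 1897: 31 days (July has 31).
Aug 11, 1897 → Sep 11, 1897: 31 days (August has 31).
Sep 11, 1897 → Oct 11, 1897: 30 days (September has 30).
Oct 11, 1897 → Nov 11, 1897: 31 days (October has 31).
Nov 11, 1897 → Dec 11, 1897: 30 days (November has 30).
Dec 11, 1897 → Dec 15, 1897: 4 days.
Total: 1740 days.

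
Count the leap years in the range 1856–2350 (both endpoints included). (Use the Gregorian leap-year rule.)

Multiples of 4 in [1856,2350]: 124.
Of those, multiples of 100: 5 (not leap unless ÷400).
Multiples of 400: 1.
Leap years = 124 − 5 + 1 = 120.

120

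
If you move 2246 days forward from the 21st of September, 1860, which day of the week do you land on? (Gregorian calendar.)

Thursday

Sep 21, 1860 is a Friday.
2246 mod 7 = 6, so 2246 days after a Friday is Friday + 6 = Thursday.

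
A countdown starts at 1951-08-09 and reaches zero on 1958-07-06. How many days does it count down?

Aug 9, 1951 → Aug 9, 1952: 366 days (Feb 29, 1952 is in that span).
Aug 9, 1952 → Aug 9, 1953: 365 days.
Aug 9, 1953 → Aug 9, 1954: 365 days.
Aug 9, 1954 → Aug 9, 1955: 365 days.
Aug 9, 1955 → Aug 9, 1956: 366 days (Feb 29, 1956 is in that span).
Aug 9, 1956 → Aug 9, 1957: 365 days.
Aug 9, 1957 → Sep 9, 1957: 31 days (August has 31).
Sep 9, 1957 → Oct 9, 1957: 30 days (September has 30).
Oct 9, 1957 → Nov 9, 1957: 31 days (October has 31).
Nov 9, 1957 → Dec 9, 1957: 30 days (November has 30).
Dec 9, 1957 → Jan 9, 1958: 31 days (December has 31).
Jan 9, 1958 → Feb 9, 1958: 31 days (January has 31).
Feb 9, 1958 → Mar 9, 1958: 28 days (February has 28).
Mar 9, 1958 → Apr 9, 1958: 31 days (March has 31).
Apr 9, 1958 → May 9, 1958: 30 days (April has 30).
May 9, 1958 → Jun 9, 1958: 31 days (May has 31).
Jun 9, 1958 → Jul 6, 1958: 27 days.
Total: 2523 days.

2523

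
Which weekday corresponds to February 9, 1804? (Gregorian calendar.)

Thursday

Doomsday rule: the anchor day for the 1800s is Friday. For year 04: 4÷12 = 0 r 4, and 4÷4 = 1, so 0+4+1 = 5.
Friday + 5 ≡ Wednesday — that's 1804's doomsday.
In February the doomsday date is Feb 29 (1804 is a leap year (divisible by 4)).
Feb 9 is 20 days before Feb 29; 20 mod 7 = 6, so Wednesday − 6 = Thursday.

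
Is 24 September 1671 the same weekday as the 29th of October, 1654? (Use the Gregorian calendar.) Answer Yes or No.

From Oct 29, 1654 to Sep 24, 1671 is 6174 days.
6174 mod 7 = 0, so they are the same weekday.
(Oct 29, 1654 is a Thursday; Sep 24, 1671 is a Thursday.)

Yes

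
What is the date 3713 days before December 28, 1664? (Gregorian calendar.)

−366 (one year; includes Feb 29, 1664) → Dec 28, 1663 (3347 left).
−365 (one year) → Dec 28, 1662 (2982 left).
−365 (one year) → Dec 28, 1661 (2617 left).
−365 (one year) → Dec 28, 1660 (2252 left).
−366 (one year; includes Feb 29, 1660) → Dec 28, 1659 (1886 left).
−365 (one year) → Dec 28, 1658 (1521 left).
−365 (one year) → Dec 28, 1657 (1156 left).
−365 (one year) → Dec 28, 1656 (791 left).
−366 (one year; includes Feb 29, 1656) → Dec 28, 1655 (425 left).
−365 (one year) → Dec 28, 1654 (60 left).
−28 → Nov 30, 1654 (end of Nov, 30 days; 32 left).
−30 → Oct 31, 1654 (end of Oct, 31 days; 2 left).
−2 → Oct 29, 1654.

October 29, 1654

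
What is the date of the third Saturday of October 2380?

October 1, 2380 is a Wednesday.
The first Saturday is therefore October 4 (3 days later).
The third Saturday is 4 + 2×7 = October 18.

October 18, 2380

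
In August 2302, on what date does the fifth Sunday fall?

August 1, 2302 is a Friday.
The first Sunday is therefore August 3 (2 days later).
The fifth Sunday is 3 + 4×7 = August 31.

August 31, 2302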